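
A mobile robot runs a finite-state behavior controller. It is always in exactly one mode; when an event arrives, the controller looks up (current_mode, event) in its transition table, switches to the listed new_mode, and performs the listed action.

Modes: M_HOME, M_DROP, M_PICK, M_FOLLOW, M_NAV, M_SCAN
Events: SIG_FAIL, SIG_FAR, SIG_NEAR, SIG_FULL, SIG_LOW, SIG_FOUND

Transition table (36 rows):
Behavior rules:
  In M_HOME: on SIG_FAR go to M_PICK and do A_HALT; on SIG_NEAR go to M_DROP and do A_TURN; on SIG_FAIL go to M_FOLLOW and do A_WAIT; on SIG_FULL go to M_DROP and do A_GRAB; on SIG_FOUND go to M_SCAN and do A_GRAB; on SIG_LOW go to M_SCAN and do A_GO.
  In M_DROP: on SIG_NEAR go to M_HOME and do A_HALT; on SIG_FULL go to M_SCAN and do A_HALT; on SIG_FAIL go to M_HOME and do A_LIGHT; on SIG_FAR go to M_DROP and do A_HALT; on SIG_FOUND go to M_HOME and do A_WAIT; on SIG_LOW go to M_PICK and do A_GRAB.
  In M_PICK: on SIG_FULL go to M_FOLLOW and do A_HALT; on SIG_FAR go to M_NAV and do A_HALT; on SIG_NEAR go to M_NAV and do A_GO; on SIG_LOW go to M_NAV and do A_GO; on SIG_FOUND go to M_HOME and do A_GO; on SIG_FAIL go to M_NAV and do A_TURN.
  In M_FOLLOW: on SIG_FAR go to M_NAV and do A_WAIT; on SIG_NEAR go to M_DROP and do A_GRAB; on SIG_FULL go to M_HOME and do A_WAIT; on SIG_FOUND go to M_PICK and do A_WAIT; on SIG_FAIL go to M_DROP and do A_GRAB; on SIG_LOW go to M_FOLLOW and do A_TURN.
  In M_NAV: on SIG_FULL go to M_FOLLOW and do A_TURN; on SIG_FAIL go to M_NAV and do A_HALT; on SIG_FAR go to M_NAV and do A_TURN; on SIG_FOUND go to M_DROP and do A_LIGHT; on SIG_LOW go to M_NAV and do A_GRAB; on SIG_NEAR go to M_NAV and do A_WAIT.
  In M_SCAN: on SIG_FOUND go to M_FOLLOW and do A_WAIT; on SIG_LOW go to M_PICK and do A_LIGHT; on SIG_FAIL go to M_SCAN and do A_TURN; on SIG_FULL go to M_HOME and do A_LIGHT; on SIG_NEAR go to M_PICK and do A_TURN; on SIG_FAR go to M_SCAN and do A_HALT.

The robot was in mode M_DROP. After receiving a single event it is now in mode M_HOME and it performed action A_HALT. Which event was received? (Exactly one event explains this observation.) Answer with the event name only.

SIG_NEAR

try SIG_FAIL: (M_DROP, SIG_FAIL) → (M_HOME, A_LIGHT)
try SIG_FAR: (M_DROP, SIG_FAR) → (M_DROP, A_HALT)
try SIG_NEAR: (M_DROP, SIG_NEAR) → (M_HOME, A_HALT)  ← matches
try SIG_FULL: (M_DROP, SIG_FULL) → (M_SCAN, A_HALT)
try SIG_LOW: (M_DROP, SIG_LOW) → (M_PICK, A_GRAB)
try SIG_FOUND: (M_DROP, SIG_FOUND) → (M_HOME, A_WAIT)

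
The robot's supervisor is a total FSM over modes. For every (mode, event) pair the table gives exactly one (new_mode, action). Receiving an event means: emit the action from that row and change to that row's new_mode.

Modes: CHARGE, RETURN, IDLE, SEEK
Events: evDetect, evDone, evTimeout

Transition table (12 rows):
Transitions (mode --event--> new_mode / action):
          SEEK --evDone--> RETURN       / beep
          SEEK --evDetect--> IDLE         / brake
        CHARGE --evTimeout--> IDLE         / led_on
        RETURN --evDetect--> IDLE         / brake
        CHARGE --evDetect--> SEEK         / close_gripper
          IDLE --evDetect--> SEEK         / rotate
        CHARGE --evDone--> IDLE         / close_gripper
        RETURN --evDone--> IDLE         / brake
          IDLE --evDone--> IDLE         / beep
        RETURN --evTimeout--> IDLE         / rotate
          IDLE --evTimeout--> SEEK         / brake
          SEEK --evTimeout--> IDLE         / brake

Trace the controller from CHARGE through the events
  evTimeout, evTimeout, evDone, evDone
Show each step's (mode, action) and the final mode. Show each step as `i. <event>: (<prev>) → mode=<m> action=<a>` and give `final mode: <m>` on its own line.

final mode: IDLE

1. evTimeout: (CHARGE) → mode=IDLE action=led_on
2. evTimeout: (IDLE) → mode=SEEK action=brake
3. evDone: (SEEK) → mode=RETURN action=beep
4. evDone: (RETURN) → mode=IDLE action=brake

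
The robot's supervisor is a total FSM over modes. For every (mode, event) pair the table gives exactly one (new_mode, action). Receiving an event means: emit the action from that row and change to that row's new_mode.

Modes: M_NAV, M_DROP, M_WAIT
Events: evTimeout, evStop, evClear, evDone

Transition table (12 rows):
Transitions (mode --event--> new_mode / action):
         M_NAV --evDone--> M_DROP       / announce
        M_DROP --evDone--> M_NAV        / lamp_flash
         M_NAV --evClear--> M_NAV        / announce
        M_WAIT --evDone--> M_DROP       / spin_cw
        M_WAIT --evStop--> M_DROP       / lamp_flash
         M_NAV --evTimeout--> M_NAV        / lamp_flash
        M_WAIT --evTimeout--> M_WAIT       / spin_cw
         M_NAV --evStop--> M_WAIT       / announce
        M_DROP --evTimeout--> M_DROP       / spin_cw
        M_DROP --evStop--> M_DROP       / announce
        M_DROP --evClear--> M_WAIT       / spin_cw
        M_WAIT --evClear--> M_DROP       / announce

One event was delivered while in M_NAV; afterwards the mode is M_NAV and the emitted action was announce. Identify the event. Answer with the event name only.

try evTimeout: (M_NAV, evTimeout) → (M_NAV, lamp_flash)
try evStop: (M_NAV, evStop) → (M_WAIT, announce)
try evClear: (M_NAV, evClear) → (M_NAV, announce)  ← matches
try evDone: (M_NAV, evDone) → (M_DROP, announce)

evClear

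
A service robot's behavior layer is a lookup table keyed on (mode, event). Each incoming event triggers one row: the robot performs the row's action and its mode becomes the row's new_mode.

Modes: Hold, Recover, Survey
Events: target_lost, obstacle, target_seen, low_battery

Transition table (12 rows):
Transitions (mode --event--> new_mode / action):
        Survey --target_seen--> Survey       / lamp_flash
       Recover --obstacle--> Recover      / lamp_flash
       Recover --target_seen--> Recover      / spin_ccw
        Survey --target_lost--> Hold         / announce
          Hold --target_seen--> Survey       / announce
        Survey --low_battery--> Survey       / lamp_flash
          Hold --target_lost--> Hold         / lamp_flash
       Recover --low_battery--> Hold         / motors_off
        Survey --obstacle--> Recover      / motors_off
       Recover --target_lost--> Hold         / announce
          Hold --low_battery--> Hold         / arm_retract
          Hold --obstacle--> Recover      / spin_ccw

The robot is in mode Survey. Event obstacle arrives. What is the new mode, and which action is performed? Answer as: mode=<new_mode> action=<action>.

mode=Recover action=motors_off

current mode = Survey; filter table to that mode:
  (Survey, target_seen) → (Survey, lamp_flash)
  (Survey, target_lost) → (Hold, announce)
  (Survey, low_battery) → (Survey, lamp_flash)
  (Survey, obstacle) → (Recover, motors_off)  ← event matches
event = obstacle selects (Recover, motors_off)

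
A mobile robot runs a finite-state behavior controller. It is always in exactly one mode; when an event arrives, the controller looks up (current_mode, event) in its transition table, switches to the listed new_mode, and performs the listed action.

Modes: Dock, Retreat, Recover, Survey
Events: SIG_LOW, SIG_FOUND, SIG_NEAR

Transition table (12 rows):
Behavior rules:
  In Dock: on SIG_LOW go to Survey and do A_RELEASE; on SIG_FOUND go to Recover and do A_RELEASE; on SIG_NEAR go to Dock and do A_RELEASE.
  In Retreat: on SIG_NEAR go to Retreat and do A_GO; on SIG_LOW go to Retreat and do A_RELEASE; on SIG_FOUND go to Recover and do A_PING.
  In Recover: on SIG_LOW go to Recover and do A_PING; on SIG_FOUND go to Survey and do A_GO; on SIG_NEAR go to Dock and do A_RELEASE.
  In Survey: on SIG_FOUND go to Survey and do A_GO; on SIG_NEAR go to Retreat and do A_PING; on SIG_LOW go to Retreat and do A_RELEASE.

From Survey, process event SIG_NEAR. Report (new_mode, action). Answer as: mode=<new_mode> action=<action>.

mode=Retreat action=A_PING

current mode = Survey; filter table to that mode:
  (Survey, SIG_FOUND) → (Survey, A_GO)
  (Survey, SIG_NEAR) → (Retreat, A_PING)  ← event matches
  (Survey, SIG_LOW) → (Retreat, A_RELEASE)
event = SIG_NEAR selects (Retreat, A_PING)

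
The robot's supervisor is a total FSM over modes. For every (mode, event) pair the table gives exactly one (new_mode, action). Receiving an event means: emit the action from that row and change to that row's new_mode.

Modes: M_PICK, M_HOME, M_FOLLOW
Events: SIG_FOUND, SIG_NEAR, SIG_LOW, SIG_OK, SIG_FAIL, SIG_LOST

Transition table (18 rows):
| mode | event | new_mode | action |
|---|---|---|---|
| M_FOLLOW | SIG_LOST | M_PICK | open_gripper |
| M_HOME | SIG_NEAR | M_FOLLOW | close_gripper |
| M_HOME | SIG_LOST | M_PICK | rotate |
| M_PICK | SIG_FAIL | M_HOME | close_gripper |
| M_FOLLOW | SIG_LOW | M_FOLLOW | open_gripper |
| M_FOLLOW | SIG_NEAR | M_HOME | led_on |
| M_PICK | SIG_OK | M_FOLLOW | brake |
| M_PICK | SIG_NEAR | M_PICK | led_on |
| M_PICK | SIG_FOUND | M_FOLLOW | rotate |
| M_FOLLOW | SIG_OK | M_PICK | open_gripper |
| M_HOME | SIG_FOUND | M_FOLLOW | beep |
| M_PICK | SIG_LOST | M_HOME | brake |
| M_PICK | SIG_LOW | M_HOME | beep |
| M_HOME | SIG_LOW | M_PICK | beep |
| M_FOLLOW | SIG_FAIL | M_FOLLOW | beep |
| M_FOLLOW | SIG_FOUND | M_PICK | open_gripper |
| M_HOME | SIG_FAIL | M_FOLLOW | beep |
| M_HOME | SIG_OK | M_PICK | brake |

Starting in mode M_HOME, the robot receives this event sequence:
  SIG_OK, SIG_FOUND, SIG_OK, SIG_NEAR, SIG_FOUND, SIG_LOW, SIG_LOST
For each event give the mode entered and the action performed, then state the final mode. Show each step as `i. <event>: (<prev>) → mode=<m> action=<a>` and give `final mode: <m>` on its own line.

1. SIG_OK: (M_HOME) → mode=M_PICK action=brake
2. SIG_FOUND: (M_PICK) → mode=M_FOLLOW action=rotate
3. SIG_OK: (M_FOLLOW) → mode=M_PICK action=open_gripper
4. SIG_NEAR: (M_PICK) → mode=M_PICK action=led_on
5. SIG_FOUND: (M_PICK) → mode=M_FOLLOW action=rotate
6. SIG_LOW: (M_FOLLOW) → mode=M_FOLLOW action=open_gripper
7. SIG_LOST: (M_FOLLOW) → mode=M_PICK action=open_gripper

final mode: M_PICK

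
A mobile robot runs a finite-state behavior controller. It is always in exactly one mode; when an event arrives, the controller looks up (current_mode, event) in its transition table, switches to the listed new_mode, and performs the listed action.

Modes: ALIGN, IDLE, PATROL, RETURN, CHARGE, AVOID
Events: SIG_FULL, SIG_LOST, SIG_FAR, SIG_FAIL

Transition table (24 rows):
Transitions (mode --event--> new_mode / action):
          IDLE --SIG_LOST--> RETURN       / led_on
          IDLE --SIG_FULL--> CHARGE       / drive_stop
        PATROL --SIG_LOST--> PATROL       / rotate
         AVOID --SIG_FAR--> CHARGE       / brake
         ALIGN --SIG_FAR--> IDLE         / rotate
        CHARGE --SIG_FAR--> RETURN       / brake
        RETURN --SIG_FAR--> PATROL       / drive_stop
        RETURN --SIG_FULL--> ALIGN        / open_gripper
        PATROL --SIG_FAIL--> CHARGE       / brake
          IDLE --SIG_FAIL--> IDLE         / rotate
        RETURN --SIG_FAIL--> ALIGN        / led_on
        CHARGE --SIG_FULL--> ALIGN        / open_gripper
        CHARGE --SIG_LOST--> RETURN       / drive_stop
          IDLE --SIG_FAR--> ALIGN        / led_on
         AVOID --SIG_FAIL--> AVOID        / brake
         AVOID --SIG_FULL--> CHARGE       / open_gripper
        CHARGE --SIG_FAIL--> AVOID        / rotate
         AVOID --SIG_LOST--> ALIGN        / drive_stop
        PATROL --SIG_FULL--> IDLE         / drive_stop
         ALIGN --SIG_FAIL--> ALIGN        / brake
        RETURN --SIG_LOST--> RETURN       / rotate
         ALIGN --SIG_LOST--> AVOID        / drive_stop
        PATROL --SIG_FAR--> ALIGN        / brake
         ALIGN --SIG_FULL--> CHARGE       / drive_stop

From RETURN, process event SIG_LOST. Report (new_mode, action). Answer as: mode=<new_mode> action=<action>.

mode=RETURN action=rotate

current mode = RETURN; filter table to that mode:
  (RETURN, SIG_FAR) → (PATROL, drive_stop)
  (RETURN, SIG_FULL) → (ALIGN, open_gripper)
  (RETURN, SIG_FAIL) → (ALIGN, led_on)
  (RETURN, SIG_LOST) → (RETURN, rotate)  ← event matches
event = SIG_LOST selects (RETURN, rotate)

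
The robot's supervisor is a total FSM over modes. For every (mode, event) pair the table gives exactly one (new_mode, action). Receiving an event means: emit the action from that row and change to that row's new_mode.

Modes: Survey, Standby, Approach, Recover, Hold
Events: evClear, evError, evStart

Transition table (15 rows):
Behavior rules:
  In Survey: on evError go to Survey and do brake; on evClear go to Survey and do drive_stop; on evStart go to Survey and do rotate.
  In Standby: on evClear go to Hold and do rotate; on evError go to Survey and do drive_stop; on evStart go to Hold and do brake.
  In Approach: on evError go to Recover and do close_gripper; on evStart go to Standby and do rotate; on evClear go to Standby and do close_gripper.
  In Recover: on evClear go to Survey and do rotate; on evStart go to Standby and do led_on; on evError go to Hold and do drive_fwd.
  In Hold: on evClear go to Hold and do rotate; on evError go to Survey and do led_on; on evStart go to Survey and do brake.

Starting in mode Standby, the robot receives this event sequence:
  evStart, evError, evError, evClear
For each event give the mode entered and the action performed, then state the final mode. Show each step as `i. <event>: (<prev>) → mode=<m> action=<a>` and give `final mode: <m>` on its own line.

final mode: Survey

1. evStart: (Standby) → mode=Hold action=brake
2. evError: (Hold) → mode=Survey action=led_on
3. evError: (Survey) → mode=Survey action=brake
4. evClear: (Survey) → mode=Survey action=drive_stop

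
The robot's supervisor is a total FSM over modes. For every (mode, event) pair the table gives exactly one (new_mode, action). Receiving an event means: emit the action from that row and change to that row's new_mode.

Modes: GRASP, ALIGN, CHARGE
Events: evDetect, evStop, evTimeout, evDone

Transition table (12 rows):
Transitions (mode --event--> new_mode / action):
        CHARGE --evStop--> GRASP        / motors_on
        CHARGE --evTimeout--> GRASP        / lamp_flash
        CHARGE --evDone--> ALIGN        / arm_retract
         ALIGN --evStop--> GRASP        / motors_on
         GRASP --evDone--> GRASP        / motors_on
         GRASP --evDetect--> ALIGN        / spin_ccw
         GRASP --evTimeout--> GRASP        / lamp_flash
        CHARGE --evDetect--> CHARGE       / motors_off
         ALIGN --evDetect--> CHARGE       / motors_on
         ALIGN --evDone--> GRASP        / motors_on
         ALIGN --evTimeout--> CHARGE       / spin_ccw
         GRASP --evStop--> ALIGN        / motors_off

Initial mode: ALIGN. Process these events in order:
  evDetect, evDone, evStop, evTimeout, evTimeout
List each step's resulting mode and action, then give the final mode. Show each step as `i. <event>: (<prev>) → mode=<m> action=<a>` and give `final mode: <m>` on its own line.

1. evDetect: (ALIGN) → mode=CHARGE action=motors_on
2. evDone: (CHARGE) → mode=ALIGN action=arm_retract
3. evStop: (ALIGN) → mode=GRASP action=motors_on
4. evTimeout: (GRASP) → mode=GRASP action=lamp_flash
5. evTimeout: (GRASP) → mode=GRASP action=lamp_flash

final mode: GRASP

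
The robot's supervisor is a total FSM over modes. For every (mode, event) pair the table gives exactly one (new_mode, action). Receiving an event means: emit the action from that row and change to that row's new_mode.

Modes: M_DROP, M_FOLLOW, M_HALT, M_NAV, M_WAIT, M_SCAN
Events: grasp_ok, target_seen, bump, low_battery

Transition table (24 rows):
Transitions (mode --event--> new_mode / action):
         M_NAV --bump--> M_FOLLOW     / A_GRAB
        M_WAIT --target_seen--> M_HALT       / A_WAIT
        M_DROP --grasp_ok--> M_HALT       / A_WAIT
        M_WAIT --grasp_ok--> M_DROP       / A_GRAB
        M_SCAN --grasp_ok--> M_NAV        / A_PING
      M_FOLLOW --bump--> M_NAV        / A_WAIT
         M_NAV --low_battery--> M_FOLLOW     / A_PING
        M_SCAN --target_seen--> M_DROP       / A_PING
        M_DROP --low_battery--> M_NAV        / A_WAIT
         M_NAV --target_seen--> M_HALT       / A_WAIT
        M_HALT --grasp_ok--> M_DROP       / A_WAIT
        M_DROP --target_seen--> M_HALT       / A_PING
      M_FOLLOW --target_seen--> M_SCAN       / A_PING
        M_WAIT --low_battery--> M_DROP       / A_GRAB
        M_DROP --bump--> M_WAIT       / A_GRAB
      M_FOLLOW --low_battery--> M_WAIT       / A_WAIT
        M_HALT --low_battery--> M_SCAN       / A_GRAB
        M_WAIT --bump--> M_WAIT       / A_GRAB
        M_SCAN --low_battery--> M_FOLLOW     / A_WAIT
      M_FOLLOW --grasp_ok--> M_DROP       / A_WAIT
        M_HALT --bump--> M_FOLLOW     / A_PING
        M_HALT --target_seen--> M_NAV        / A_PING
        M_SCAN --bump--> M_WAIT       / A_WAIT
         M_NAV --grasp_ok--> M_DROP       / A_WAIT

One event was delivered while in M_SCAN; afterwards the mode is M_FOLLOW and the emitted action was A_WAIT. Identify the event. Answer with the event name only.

low_battery

try grasp_ok: (M_SCAN, grasp_ok) → (M_NAV, A_PING)
try target_seen: (M_SCAN, target_seen) → (M_DROP, A_PING)
try bump: (M_SCAN, bump) → (M_WAIT, A_WAIT)
try low_battery: (M_SCAN, low_battery) → (M_FOLLOW, A_WAIT)  ← matches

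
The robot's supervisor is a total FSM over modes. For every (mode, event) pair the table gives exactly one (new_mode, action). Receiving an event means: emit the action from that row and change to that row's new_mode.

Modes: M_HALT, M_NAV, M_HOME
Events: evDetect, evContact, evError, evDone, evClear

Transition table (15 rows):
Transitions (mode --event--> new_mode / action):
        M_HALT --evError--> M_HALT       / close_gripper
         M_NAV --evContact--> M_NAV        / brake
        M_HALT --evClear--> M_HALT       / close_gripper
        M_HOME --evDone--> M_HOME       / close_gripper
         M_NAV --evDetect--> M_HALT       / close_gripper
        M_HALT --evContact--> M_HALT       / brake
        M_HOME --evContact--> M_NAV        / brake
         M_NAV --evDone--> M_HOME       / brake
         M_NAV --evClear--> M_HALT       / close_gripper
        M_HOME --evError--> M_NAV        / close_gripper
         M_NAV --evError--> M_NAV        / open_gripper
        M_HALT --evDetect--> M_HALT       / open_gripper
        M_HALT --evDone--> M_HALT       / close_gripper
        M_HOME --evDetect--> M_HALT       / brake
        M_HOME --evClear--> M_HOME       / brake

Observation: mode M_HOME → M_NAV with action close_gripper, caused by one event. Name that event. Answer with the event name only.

evError

try evDetect: (M_HOME, evDetect) → (M_HALT, brake)
try evContact: (M_HOME, evContact) → (M_NAV, brake)
try evError: (M_HOME, evError) → (M_NAV, close_gripper)  ← matches
try evDone: (M_HOME, evDone) → (M_HOME, close_gripper)
try evClear: (M_HOME, evClear) → (M_HOME, brake)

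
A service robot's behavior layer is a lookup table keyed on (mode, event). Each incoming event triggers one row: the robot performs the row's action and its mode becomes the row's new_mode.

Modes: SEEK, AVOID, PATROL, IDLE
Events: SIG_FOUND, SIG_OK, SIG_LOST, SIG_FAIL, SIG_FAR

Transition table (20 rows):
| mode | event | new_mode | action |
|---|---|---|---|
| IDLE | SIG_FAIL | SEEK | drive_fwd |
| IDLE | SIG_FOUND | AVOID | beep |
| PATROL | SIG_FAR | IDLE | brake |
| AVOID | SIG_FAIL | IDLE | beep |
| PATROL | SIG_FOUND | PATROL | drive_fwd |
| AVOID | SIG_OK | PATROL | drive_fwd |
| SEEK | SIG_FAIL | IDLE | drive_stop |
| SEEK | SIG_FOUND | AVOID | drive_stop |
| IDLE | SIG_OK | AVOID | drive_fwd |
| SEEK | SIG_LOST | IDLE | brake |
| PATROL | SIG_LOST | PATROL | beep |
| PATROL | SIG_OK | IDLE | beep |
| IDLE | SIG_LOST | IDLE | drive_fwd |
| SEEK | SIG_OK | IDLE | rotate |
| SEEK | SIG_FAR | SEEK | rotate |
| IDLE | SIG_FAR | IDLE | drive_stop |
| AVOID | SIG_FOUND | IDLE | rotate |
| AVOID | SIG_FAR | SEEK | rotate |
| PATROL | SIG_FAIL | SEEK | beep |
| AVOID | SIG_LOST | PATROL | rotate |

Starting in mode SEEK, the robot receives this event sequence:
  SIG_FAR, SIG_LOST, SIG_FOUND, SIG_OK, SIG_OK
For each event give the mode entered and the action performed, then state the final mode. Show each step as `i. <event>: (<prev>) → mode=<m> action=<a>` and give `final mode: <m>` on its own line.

final mode: IDLE

1. SIG_FAR: (SEEK) → mode=SEEK action=rotate
2. SIG_LOST: (SEEK) → mode=IDLE action=brake
3. SIG_FOUND: (IDLE) → mode=AVOID action=beep
4. SIG_OK: (AVOID) → mode=PATROL action=drive_fwd
5. SIG_OK: (PATROL) → mode=IDLE action=beep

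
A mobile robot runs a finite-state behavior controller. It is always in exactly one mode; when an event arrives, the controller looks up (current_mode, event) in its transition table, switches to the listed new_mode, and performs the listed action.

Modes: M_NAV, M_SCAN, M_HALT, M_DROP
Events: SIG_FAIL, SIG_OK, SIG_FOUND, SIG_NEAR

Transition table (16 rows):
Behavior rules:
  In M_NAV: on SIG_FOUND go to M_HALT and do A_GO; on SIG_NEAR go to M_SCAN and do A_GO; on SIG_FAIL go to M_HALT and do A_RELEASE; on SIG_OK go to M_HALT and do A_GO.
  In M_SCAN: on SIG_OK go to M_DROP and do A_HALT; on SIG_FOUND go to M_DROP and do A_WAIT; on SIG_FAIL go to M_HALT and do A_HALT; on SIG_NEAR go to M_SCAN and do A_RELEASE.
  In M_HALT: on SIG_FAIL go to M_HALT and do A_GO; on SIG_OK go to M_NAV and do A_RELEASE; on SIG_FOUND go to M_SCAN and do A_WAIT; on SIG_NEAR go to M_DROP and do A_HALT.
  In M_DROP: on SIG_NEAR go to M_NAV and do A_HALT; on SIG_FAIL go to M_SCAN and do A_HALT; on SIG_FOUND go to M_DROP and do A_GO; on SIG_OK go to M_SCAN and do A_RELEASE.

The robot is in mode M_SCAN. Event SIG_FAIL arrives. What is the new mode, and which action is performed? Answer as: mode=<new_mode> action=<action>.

mode=M_HALT action=A_HALT

current mode = M_SCAN; filter table to that mode:
  (M_SCAN, SIG_OK) → (M_DROP, A_HALT)
  (M_SCAN, SIG_FOUND) → (M_DROP, A_WAIT)
  (M_SCAN, SIG_FAIL) → (M_HALT, A_HALT)  ← event matches
  (M_SCAN, SIG_NEAR) → (M_SCAN, A_RELEASE)
event = SIG_FAIL selects (M_HALT, A_HALT)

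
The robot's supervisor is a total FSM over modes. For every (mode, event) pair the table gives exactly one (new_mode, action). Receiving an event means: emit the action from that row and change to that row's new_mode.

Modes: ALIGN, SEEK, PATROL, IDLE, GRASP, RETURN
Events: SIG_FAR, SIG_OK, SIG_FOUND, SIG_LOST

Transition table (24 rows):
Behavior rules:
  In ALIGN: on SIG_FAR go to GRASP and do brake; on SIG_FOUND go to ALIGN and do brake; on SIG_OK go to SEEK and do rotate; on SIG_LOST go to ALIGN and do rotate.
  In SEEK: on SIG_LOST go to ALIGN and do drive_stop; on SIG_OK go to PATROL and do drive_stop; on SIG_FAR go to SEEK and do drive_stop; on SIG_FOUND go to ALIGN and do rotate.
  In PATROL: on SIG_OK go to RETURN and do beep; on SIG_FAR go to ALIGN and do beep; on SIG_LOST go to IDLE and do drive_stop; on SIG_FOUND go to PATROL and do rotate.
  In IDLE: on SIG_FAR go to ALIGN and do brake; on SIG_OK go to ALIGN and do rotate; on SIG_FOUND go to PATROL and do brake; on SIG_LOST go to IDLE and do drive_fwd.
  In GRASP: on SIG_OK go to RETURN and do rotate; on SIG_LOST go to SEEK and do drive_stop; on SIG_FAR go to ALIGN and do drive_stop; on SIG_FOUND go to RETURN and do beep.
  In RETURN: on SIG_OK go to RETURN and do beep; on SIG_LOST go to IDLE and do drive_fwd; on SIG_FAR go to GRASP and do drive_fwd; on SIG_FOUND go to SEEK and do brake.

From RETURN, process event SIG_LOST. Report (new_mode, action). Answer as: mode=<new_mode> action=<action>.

current mode = RETURN; filter table to that mode:
  (RETURN, SIG_OK) → (RETURN, beep)
  (RETURN, SIG_LOST) → (IDLE, drive_fwd)  ← event matches
  (RETURN, SIG_FAR) → (GRASP, drive_fwd)
  (RETURN, SIG_FOUND) → (SEEK, brake)
event = SIG_LOST selects (IDLE, drive_fwd)

mode=IDLE action=drive_fwd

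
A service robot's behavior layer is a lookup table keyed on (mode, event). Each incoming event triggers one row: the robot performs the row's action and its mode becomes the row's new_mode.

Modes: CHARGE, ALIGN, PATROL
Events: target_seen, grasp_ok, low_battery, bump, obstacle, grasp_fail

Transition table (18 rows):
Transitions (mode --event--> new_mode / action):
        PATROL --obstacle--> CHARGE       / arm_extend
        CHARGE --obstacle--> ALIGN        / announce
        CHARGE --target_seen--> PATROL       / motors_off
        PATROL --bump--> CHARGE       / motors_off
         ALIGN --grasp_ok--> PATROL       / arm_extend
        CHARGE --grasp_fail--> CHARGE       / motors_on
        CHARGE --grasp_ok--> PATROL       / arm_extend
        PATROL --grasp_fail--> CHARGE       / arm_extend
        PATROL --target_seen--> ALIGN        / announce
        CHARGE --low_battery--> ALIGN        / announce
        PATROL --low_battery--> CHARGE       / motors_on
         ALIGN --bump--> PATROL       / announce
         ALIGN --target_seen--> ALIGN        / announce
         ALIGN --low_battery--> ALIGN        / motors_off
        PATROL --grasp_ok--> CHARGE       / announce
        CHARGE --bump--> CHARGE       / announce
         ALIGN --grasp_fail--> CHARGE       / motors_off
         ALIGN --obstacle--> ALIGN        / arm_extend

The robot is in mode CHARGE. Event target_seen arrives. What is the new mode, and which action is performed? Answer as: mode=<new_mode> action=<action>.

current mode = CHARGE; filter table to that mode:
  (CHARGE, obstacle) → (ALIGN, announce)
  (CHARGE, target_seen) → (PATROL, motors_off)  ← event matches
  (CHARGE, grasp_fail) → (CHARGE, motors_on)
  (CHARGE, grasp_ok) → (PATROL, arm_extend)
  (CHARGE, low_battery) → (ALIGN, announce)
  (CHARGE, bump) → (CHARGE, announce)
event = target_seen selects (PATROL, motors_off)

mode=PATROL action=motors_off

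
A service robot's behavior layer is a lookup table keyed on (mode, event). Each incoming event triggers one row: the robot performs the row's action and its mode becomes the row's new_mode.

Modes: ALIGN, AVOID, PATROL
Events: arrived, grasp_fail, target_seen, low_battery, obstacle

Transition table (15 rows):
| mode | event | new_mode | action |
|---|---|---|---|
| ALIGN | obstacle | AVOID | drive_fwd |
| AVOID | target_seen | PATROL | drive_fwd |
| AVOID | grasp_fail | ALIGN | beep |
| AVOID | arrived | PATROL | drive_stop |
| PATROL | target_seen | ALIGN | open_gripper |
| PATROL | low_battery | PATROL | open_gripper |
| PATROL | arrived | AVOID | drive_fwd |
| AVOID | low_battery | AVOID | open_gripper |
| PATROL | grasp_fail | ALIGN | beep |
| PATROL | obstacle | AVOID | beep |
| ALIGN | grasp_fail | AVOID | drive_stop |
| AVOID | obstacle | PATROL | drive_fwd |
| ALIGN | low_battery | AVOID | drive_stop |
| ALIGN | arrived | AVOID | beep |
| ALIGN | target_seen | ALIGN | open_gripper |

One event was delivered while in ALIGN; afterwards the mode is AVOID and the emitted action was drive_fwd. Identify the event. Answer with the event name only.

try arrived: (ALIGN, arrived) → (AVOID, beep)
try grasp_fail: (ALIGN, grasp_fail) → (AVOID, drive_stop)
try target_seen: (ALIGN, target_seen) → (ALIGN, open_gripper)
try low_battery: (ALIGN, low_battery) → (AVOID, drive_stop)
try obstacle: (ALIGN, obstacle) → (AVOID, drive_fwd)  ← matches

obstacle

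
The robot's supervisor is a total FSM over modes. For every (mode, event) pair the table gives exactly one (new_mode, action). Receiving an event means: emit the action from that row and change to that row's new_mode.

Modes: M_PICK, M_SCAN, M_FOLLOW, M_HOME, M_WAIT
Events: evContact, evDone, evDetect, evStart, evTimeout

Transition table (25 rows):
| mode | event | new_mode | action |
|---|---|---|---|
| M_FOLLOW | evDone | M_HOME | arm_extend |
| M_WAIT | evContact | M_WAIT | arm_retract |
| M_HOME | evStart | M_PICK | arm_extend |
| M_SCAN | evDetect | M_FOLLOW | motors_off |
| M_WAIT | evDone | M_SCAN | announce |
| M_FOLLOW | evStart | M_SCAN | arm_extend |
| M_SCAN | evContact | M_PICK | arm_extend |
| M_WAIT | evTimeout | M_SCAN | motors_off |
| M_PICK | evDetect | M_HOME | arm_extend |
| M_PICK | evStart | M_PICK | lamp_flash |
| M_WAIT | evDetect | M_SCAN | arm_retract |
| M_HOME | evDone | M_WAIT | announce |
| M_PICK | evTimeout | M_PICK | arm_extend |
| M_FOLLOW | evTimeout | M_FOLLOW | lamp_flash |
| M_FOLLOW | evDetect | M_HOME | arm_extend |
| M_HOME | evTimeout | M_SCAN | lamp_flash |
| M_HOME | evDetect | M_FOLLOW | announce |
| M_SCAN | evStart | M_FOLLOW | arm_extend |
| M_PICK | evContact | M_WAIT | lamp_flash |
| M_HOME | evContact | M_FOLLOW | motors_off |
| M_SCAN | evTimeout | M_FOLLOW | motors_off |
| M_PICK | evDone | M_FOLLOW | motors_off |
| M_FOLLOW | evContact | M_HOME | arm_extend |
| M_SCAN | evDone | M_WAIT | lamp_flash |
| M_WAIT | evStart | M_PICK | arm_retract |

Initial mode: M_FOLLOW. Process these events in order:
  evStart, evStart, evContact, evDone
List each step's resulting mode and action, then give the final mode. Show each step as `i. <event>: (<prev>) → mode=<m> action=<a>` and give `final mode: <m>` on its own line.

final mode: M_WAIT

1. evStart: (M_FOLLOW) → mode=M_SCAN action=arm_extend
2. evStart: (M_SCAN) → mode=M_FOLLOW action=arm_extend
3. evContact: (M_FOLLOW) → mode=M_HOME action=arm_extend
4. evDone: (M_HOME) → mode=M_WAIT action=announce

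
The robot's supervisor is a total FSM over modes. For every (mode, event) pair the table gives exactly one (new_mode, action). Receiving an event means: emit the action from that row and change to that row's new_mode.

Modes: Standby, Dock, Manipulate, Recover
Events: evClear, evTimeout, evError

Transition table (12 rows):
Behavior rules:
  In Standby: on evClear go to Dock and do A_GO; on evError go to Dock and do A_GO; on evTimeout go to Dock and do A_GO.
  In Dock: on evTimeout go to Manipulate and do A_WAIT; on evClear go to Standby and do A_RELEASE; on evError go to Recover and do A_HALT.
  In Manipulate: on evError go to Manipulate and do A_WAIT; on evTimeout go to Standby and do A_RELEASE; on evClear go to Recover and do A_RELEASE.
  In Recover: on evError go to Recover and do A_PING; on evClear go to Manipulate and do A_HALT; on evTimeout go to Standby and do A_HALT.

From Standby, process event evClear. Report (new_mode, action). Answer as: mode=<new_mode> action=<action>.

current mode = Standby; filter table to that mode:
  (Standby, evClear) → (Dock, A_GO)  ← event matches
  (Standby, evError) → (Dock, A_GO)
  (Standby, evTimeout) → (Dock, A_GO)
event = evClear selects (Dock, A_GO)

mode=Dock action=A_GO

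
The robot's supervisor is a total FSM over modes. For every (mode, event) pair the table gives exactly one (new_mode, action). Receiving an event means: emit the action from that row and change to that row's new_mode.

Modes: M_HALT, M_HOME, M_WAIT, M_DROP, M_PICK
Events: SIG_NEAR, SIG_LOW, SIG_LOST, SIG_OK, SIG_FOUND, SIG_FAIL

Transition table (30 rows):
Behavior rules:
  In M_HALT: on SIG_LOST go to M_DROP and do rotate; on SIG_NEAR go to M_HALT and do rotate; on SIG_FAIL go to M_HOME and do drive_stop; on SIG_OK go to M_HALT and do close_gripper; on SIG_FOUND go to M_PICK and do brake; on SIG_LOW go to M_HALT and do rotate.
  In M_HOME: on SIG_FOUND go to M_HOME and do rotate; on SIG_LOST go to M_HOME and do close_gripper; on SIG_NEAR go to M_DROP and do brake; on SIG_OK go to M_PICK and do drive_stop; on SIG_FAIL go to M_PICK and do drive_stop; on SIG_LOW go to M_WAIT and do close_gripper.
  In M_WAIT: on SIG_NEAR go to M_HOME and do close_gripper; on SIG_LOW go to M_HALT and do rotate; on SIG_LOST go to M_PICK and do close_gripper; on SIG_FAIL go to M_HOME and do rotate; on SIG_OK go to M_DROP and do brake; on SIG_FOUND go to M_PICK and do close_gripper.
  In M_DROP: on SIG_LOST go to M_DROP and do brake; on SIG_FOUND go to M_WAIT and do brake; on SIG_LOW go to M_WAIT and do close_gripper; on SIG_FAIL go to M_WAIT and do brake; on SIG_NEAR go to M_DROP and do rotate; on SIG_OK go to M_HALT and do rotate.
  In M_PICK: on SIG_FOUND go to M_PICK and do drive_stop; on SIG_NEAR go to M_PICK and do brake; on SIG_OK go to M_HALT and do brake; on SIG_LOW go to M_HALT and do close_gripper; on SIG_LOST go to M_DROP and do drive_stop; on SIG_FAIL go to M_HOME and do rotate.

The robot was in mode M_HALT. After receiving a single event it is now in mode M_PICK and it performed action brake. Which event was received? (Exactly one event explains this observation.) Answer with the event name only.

try SIG_NEAR: (M_HALT, SIG_NEAR) → (M_HALT, rotate)
try SIG_LOW: (M_HALT, SIG_LOW) → (M_HALT, rotate)
try SIG_LOST: (M_HALT, SIG_LOST) → (M_DROP, rotate)
try SIG_OK: (M_HALT, SIG_OK) → (M_HALT, close_gripper)
try SIG_FOUND: (M_HALT, SIG_FOUND) → (M_PICK, brake)  ← matches
try SIG_FAIL: (M_HALT, SIG_FAIL) → (M_HOME, drive_stop)

SIG_FOUND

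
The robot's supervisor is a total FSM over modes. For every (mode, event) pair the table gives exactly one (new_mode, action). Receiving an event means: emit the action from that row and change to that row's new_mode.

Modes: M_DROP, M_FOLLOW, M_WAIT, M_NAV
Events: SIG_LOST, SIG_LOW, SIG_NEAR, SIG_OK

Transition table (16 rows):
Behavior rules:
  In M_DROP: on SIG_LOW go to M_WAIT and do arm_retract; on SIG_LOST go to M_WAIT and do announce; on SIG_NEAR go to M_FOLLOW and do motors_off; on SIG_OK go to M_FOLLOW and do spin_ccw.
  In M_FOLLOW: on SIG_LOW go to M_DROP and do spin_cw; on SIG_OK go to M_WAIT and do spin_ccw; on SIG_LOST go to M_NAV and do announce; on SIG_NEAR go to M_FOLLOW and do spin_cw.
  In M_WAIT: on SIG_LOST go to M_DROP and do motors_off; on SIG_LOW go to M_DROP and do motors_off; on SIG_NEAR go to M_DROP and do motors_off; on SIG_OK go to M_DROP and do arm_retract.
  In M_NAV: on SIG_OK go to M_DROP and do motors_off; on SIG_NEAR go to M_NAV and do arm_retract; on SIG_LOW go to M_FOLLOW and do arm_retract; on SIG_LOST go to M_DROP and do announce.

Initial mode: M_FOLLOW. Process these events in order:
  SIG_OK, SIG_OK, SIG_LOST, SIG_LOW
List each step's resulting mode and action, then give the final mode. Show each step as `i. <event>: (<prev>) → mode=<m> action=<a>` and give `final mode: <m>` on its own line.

final mode: M_DROP

1. SIG_OK: (M_FOLLOW) → mode=M_WAIT action=spin_ccw
2. SIG_OK: (M_WAIT) → mode=M_DROP action=arm_retract
3. SIG_LOST: (M_DROP) → mode=M_WAIT action=announce
4. SIG_LOW: (M_WAIT) → mode=M_DROP action=motors_off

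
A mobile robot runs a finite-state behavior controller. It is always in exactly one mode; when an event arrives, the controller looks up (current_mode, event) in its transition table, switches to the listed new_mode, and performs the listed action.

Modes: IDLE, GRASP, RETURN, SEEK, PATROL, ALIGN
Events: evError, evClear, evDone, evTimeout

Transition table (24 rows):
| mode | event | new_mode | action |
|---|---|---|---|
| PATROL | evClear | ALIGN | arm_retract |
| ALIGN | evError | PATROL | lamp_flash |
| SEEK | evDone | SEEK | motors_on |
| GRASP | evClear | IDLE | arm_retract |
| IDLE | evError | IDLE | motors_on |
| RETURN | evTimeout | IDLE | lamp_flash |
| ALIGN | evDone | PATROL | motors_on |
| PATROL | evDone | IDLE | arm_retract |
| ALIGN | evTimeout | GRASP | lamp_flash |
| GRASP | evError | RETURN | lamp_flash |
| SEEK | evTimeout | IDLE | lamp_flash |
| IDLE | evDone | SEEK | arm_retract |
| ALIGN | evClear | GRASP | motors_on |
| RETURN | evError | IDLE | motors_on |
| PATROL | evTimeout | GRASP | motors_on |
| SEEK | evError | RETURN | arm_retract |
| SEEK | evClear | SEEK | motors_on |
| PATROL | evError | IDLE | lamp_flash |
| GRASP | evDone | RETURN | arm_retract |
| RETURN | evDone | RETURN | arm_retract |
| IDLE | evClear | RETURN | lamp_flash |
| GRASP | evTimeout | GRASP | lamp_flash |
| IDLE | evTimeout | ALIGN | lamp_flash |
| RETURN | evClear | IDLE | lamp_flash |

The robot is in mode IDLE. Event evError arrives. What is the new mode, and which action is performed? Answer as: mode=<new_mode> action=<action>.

current mode = IDLE; filter table to that mode:
  (IDLE, evError) → (IDLE, motors_on)  ← event matches
  (IDLE, evDone) → (SEEK, arm_retract)
  (IDLE, evClear) → (RETURN, lamp_flash)
  (IDLE, evTimeout) → (ALIGN, lamp_flash)
event = evError selects (IDLE, motors_on)

mode=IDLE action=motors_on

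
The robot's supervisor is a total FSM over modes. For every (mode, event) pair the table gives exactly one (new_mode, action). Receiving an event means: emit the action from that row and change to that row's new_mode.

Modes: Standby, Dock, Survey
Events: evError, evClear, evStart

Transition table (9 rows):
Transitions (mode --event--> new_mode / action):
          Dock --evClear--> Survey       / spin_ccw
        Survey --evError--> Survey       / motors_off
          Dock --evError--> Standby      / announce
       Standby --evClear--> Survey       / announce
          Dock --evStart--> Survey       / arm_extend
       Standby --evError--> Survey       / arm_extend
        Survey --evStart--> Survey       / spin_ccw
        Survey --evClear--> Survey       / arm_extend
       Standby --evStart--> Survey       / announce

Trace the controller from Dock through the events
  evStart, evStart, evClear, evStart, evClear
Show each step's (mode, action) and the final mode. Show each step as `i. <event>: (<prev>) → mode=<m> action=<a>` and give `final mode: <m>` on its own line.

1. evStart: (Dock) → mode=Survey action=arm_extend
2. evStart: (Survey) → mode=Survey action=spin_ccw
3. evClear: (Survey) → mode=Survey action=arm_extend
4. evStart: (Survey) → mode=Survey action=spin_ccw
5. evClear: (Survey) → mode=Survey action=arm_extend

final mode: Survey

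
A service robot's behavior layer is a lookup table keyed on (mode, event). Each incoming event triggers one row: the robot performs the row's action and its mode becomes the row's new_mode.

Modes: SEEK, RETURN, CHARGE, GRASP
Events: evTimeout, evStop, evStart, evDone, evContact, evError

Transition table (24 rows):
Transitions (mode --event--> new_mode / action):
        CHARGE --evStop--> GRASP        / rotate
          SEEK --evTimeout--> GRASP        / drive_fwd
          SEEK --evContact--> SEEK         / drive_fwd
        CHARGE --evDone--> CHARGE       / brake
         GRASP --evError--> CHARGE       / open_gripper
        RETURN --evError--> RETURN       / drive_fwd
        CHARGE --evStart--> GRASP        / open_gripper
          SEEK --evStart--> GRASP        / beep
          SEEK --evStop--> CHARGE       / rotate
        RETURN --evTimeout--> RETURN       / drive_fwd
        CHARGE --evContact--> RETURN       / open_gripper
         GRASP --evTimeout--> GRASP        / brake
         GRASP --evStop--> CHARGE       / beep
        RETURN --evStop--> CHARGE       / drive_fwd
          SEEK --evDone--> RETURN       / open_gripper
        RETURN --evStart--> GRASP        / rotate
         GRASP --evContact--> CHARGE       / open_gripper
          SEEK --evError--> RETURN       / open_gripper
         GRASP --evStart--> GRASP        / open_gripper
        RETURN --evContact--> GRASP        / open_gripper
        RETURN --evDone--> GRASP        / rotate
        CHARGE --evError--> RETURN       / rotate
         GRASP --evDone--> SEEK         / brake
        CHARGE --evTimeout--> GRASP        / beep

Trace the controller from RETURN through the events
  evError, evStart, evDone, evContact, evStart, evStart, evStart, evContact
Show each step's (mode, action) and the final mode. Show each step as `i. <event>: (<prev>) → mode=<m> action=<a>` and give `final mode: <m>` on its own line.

1. evError: (RETURN) → mode=RETURN action=drive_fwd
2. evStart: (RETURN) → mode=GRASP action=rotate
3. evDone: (GRASP) → mode=SEEK action=brake
4. evContact: (SEEK) → mode=SEEK action=drive_fwd
5. evStart: (SEEK) → mode=GRASP action=beep
6. evStart: (GRASP) → mode=GRASP action=open_gripper
7. evStart: (GRASP) → mode=GRASP action=open_gripper
8. evContact: (GRASP) → mode=CHARGE action=open_gripper

final mode: CHARGE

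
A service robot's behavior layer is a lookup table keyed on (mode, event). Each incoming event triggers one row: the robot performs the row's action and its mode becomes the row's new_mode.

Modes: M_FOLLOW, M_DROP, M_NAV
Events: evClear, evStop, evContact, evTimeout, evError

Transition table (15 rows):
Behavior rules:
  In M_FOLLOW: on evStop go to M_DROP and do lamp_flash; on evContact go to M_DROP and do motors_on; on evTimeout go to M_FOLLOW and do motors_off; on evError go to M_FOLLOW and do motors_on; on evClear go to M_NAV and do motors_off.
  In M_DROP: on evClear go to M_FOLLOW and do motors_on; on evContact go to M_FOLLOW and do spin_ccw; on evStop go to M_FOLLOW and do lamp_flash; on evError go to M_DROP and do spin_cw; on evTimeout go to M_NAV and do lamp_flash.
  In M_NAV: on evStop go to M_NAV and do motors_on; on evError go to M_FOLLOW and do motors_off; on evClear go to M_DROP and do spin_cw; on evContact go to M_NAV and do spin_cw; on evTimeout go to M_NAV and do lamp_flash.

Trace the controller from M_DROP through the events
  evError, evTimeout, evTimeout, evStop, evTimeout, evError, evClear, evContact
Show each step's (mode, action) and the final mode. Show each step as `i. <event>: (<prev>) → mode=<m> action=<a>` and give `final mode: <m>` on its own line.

1. evError: (M_DROP) → mode=M_DROP action=spin_cw
2. evTimeout: (M_DROP) → mode=M_NAV action=lamp_flash
3. evTimeout: (M_NAV) → mode=M_NAV action=lamp_flash
4. evStop: (M_NAV) → mode=M_NAV action=motors_on
5. evTimeout: (M_NAV) → mode=M_NAV action=lamp_flash
6. evError: (M_NAV) → mode=M_FOLLOW action=motors_off
7. evClear: (M_FOLLOW) → mode=M_NAV action=motors_off
8. evContact: (M_NAV) → mode=M_NAV action=spin_cw

final mode: M_NAV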